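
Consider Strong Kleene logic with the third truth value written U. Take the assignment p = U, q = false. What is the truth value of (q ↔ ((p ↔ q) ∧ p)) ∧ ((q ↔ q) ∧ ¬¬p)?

p ↔ q = U ↔ false = U
(p ↔ q) ∧ p = U ∧ U = U
q ↔ ((p ↔ q) ∧ p) = false ↔ U = U
q ↔ q = false ↔ false = true
¬p = ¬U = U
¬¬p = ¬U = U
(q ↔ q) ∧ ¬¬p = true ∧ U = U
(q ↔ ((p ↔ q) ∧ p)) ∧ ((q ↔ q) ∧ ¬¬p) = U ∧ U = U

U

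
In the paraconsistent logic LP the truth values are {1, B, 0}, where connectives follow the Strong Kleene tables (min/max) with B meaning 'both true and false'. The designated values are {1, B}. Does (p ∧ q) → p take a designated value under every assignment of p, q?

Yes

Every assignment of p, q over {1, B, 0} gives a value in {1, B}.
In particular, with p=B, q=B: (p ∧ q) → p = B.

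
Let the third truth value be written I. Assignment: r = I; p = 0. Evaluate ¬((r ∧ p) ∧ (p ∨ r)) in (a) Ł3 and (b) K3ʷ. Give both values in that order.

In Ł3: r ∧ p = I ∧ 0 = 0
p ∨ r = 0 ∨ I = I
(r ∧ p) ∧ (p ∨ r) = 0 ∧ I = 0
¬((r ∧ p) ∧ (p ∨ r)) = ¬0 = 1
In K3ʷ: r ∧ p = I ∧ 0 = I
p ∨ r = 0 ∨ I = I
(r ∧ p) ∧ (p ∨ r) = I ∧ I = I
¬((r ∧ p) ∧ (p ∨ r)) = ¬I = I
They differ because Ł3 and K3ʷ treat I differently under the binary connectives.

1; I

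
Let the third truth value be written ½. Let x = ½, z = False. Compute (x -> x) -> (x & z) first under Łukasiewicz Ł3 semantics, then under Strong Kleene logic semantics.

False; ½

In Łukasiewicz Ł3: x -> x = ½ -> ½ = True  [min(1, 1−½+½)]
x & z = ½ & False = False
(x -> x) -> (x & z) = True -> False = False
In Strong Kleene logic: x -> x = ½ -> ½ = ½  [~½ | ½]
x & z = ½ & False = False
(x -> x) -> (x & z) = ½ -> False = ½
They differ because Łukasiewicz Ł3 and Strong Kleene logic treat ½ differently under implication.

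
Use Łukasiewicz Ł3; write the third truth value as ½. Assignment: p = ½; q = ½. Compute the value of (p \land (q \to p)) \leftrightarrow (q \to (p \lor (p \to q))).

q \to p = ½ \to ½ = 1  [min(1, 1−½+½)]
p \land (q \to p) = ½ \land 1 = ½
p \to q = ½ \to ½ = 1
p \lor (p \to q) = ½ \lor 1 = 1
q \to (p \lor (p \to q)) = ½ \to 1 = 1
(p \land (q \to p)) \leftrightarrow (q \to (p \lor (p \to q))) = ½ \leftrightarrow 1 = ½

½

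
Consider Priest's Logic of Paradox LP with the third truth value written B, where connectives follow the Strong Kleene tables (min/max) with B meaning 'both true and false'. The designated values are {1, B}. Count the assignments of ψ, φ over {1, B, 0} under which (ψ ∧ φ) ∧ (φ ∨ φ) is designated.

Designated under: (ψ=1, φ=1); (ψ=1, φ=B); (ψ=B, φ=1); (ψ=B, φ=B).

4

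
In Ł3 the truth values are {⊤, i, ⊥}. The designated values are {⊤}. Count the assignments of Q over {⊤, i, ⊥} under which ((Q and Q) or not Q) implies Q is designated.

2

Q=⊤: ⊤ ✓
Q=i: ⊤ ✓
Q=⊥: ⊥ ·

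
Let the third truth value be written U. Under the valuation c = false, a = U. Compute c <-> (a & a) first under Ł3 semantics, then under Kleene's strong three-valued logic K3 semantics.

In Ł3: a & a = U & U = U
c <-> (a & a) = false <-> U = U  [1 − |0−½|]
In Kleene's strong three-valued logic K3: a & a = U & U = U
c <-> (a & a) = false <-> U = U

U; U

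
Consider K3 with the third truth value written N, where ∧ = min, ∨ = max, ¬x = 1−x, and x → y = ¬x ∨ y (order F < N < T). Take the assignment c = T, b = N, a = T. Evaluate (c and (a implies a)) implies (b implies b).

N

a implies a = T implies T = T
c and (a implies a) = T and T = T
b implies b = N implies N = N  [not N or N]
(c and (a implies a)) implies (b implies b) = T implies N = N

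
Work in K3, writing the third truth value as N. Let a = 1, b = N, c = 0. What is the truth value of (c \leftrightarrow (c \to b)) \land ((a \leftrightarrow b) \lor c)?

c \to b = 0 \to N = 1  [\lnot 0 \lor N]
c \leftrightarrow (c \to b) = 0 \leftrightarrow 1 = 0
a \leftrightarrow b = 1 \leftrightarrow N = N
(a \leftrightarrow b) \lor c = N \lor 0 = N
(c \leftrightarrow (c \to b)) \land ((a \leftrightarrow b) \lor c) = 0 \land N = 0

0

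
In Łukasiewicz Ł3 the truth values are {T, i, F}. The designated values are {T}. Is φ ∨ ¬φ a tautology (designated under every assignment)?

No

Countermodel: φ=i gives i, which is not designated.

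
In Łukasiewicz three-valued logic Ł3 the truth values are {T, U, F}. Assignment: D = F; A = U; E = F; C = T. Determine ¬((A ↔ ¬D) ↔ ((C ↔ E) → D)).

¬D = ¬F = T
A ↔ ¬D = U ↔ T = U  [1 − |½−1|]
C ↔ E = T ↔ F = F
(C ↔ E) → D = F → F = T
(A ↔ ¬D) ↔ ((C ↔ E) → D) = U ↔ T = U
¬((A ↔ ¬D) ↔ ((C ↔ E) → D)) = ¬U = U

U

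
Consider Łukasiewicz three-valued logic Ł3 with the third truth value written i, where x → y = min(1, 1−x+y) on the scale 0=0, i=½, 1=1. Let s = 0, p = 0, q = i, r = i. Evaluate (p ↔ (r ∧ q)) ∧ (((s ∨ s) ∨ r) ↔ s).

i

r ∧ q = i ∧ i = i
p ↔ (r ∧ q) = 0 ↔ i = i  [1 − |0−½|]
s ∨ s = 0 ∨ 0 = 0
(s ∨ s) ∨ r = 0 ∨ i = i
((s ∨ s) ∨ r) ↔ s = i ↔ 0 = i
(p ↔ (r ∧ q)) ∧ (((s ∨ s) ∨ r) ↔ s) = i ∧ i = i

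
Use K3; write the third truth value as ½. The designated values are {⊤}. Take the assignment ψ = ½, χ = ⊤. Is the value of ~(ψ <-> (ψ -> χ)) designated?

No

ψ -> χ = ½ -> ⊤ = ⊤  [~½ | ⊤]
ψ <-> (ψ -> χ) = ½ <-> ⊤ = ½
~(ψ <-> (ψ -> χ)) = ~½ = ½
½ ∉ {⊤}.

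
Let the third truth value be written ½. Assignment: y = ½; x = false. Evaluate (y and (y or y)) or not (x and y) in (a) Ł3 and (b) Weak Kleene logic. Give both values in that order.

true; ½

In Ł3: y or y = ½ or ½ = ½
y and (y or y) = ½ and ½ = ½
x and y = false and ½ = false
not (x and y) = not false = true
(y and (y or y)) or not (x and y) = ½ or true = true
In Weak Kleene logic: y or y = ½ or ½ = ½
y and (y or y) = ½ and ½ = ½
x and y = false and ½ = ½
not (x and y) = not ½ = ½
(y and (y or y)) or not (x and y) = ½ or ½ = ½
They differ because Ł3 and Weak Kleene logic treat ½ differently under the binary connectives.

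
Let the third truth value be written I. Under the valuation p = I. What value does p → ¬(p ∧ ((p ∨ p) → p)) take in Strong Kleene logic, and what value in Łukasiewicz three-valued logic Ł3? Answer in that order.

I; True

In Strong Kleene logic: p ∨ p = I ∨ I = I
(p ∨ p) → p = I → I = I  [¬I ∨ I]
p ∧ ((p ∨ p) → p) = I ∧ I = I
¬(p ∧ ((p ∨ p) → p)) = ¬I = I
p → ¬(p ∧ ((p ∨ p) → p)) = I → I = I
In Łukasiewicz three-valued logic Ł3: p ∨ p = I ∨ I = I
(p ∨ p) → p = I → I = True
p ∧ ((p ∨ p) → p) = I ∧ True = I
¬(p ∧ ((p ∨ p) → p)) = ¬I = I
p → ¬(p ∧ ((p ∨ p) → p)) = I → I = True
They differ because Strong Kleene logic and Łukasiewicz three-valued logic Ł3 treat I differently under implication.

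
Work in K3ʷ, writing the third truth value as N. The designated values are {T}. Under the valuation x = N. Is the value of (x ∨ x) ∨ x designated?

No

x ∨ x = N ∨ N = N
(x ∨ x) ∨ x = N ∨ N = N
N ∉ {T}.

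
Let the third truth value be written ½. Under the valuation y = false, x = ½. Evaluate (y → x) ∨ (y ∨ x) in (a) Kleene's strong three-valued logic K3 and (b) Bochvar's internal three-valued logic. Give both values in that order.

In Kleene's strong three-valued logic K3: y → x = false → ½ = true
y ∨ x = false ∨ ½ = ½
(y → x) ∨ (y ∨ x) = true ∨ ½ = true
In Bochvar's internal three-valued logic: y → x = false → ½ = ½
y ∨ x = false ∨ ½ = ½
(y → x) ∨ (y ∨ x) = ½ ∨ ½ = ½
They differ because Kleene's strong three-valued logic K3 and Bochvar's internal three-valued logic treat ½ differently under the binary connectives.

true; ½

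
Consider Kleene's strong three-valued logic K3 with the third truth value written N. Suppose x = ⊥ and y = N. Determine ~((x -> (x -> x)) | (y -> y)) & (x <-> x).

x -> x = ⊥ -> ⊥ = ⊤
x -> (x -> x) = ⊥ -> ⊤ = ⊤
y -> y = N -> N = N  [~N | N]
(x -> (x -> x)) | (y -> y) = ⊤ | N = ⊤
~((x -> (x -> x)) | (y -> y)) = ~⊤ = ⊥
x <-> x = ⊥ <-> ⊥ = ⊤
~((x -> (x -> x)) | (y -> y)) & (x <-> x) = ⊥ & ⊤ = ⊥

⊥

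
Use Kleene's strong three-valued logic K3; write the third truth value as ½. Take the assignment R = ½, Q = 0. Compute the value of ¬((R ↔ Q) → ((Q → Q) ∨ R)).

R ↔ Q = ½ ↔ 0 = ½
Q → Q = 0 → 0 = 1
(Q → Q) ∨ R = 1 ∨ ½ = 1
(R ↔ Q) → ((Q → Q) ∨ R) = ½ → 1 = 1  [¬½ ∨ 1]
¬((R ↔ Q) → ((Q → Q) ∨ R)) = ¬1 = 0

0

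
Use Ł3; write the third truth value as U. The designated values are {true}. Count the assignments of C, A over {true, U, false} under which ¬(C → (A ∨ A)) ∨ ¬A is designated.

3

Designated under: (C=true, A=false); (C=U, A=false); (C=false, A=false).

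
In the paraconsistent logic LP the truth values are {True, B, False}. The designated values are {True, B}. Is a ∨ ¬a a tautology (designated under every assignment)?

Yes

Every assignment of a over {True, B, False} gives a value in {True, B}.
In particular, with a=B: a ∨ ¬a = B.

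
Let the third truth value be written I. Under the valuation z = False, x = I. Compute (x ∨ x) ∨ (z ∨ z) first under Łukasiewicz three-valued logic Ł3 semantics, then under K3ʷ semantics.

I; I

In Łukasiewicz three-valued logic Ł3: x ∨ x = I ∨ I = I
z ∨ z = False ∨ False = False
(x ∨ x) ∨ (z ∨ z) = I ∨ False = I
In K3ʷ: x ∨ x = I ∨ I = I
z ∨ z = False ∨ False = False
(x ∨ x) ∨ (z ∨ z) = I ∨ False = I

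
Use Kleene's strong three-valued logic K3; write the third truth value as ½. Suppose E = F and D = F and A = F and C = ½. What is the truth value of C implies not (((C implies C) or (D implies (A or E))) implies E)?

T

C implies C = ½ implies ½ = ½  [not ½ or ½]
A or E = F or F = F
D implies (A or E) = F implies F = T
(C implies C) or (D implies (A or E)) = ½ or T = T
((C implies C) or (D implies (A or E))) implies E = T implies F = F
not (((C implies C) or (D implies (A or E))) implies E) = not F = T
C implies not (((C implies C) or (D implies (A or E))) implies E) = ½ implies T = T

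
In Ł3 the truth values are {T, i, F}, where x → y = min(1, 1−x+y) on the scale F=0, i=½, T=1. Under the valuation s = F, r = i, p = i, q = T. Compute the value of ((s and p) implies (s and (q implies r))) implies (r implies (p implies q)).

T

s and p = F and i = F
q implies r = T implies i = i  [min(1, 1−1+½)]
s and (q implies r) = F and i = F
(s and p) implies (s and (q implies r)) = F implies F = T
p implies q = i implies T = T
r implies (p implies q) = i implies T = T
((s and p) implies (s and (q implies r))) implies (r implies (p implies q)) = T implies T = T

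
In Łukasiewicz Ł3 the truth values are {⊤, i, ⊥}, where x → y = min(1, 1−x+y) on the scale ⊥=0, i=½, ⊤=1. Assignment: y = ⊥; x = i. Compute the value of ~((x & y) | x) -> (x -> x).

⊤

x & y = i & ⊥ = ⊥
(x & y) | x = ⊥ | i = i
~((x & y) | x) = ~i = i
x -> x = i -> i = ⊤  [min(1, 1−½+½)]
~((x & y) | x) -> (x -> x) = i -> ⊤ = ⊤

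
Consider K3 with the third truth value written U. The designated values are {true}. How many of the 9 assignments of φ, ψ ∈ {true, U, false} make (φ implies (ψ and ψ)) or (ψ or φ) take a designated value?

7

Of the 9 assignments, 7 give a value in {true}.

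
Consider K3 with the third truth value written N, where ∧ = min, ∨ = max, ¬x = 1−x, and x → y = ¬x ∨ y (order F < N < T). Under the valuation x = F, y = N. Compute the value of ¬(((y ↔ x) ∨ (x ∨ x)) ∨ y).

y ↔ x = N ↔ F = N
x ∨ x = F ∨ F = F
(y ↔ x) ∨ (x ∨ x) = N ∨ F = N
((y ↔ x) ∨ (x ∨ x)) ∨ y = N ∨ N = N
¬(((y ↔ x) ∨ (x ∨ x)) ∨ y) = ¬N = N

N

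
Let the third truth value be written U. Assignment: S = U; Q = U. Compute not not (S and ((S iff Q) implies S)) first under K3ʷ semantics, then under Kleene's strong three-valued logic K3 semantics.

In K3ʷ: S iff Q = U iff U = U
(S iff Q) implies S = U implies U = U  [any arg is the third value ⇒ result is the third value]
S and ((S iff Q) implies S) = U and U = U
not (S and ((S iff Q) implies S)) = not U = U
not not (S and ((S iff Q) implies S)) = not U = U
In Kleene's strong three-valued logic K3: S iff Q = U iff U = U
(S iff Q) implies S = U implies U = U  [not U or U]
S and ((S iff Q) implies S) = U and U = U
not (S and ((S iff Q) implies S)) = not U = U
not not (S and ((S iff Q) implies S)) = not U = U

U; U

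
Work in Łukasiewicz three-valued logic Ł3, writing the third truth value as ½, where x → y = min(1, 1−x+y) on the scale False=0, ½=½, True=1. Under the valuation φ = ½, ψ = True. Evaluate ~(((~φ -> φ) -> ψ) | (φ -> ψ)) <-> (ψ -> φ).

½

~φ = ~½ = ½
~φ -> φ = ½ -> ½ = True  [min(1, 1−½+½)]
(~φ -> φ) -> ψ = True -> True = True
φ -> ψ = ½ -> True = True
((~φ -> φ) -> ψ) | (φ -> ψ) = True | True = True
~(((~φ -> φ) -> ψ) | (φ -> ψ)) = ~True = False
ψ -> φ = True -> ½ = ½
~(((~φ -> φ) -> ψ) | (φ -> ψ)) <-> (ψ -> φ) = False <-> ½ = ½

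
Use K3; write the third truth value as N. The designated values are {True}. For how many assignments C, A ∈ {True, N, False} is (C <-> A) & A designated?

Designated under: (C=True, A=True).

1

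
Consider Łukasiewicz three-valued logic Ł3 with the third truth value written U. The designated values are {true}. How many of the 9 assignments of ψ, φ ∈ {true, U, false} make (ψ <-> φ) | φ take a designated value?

5

Of the 9 assignments, 5 give a value in {true}.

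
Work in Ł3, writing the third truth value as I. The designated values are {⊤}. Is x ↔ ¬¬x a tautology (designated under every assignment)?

Every assignment of x over {⊤, I, ⊥} gives a value in {⊤}.
In particular, with x=I: x ↔ ¬¬x = ⊤.

Yes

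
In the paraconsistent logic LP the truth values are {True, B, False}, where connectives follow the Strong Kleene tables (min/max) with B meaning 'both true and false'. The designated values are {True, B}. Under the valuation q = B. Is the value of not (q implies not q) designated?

not q = not B = B
q implies not q = B implies B = B  [not B or B]
not (q implies not q) = not B = B
B ∈ {True, B}.

Yes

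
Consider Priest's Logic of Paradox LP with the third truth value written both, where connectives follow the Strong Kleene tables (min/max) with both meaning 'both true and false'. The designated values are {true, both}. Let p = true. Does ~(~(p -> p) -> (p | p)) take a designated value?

p -> p = true -> true = true
~(p -> p) = ~true = false
p | p = true | true = true
~(p -> p) -> (p | p) = false -> true = true
~(~(p -> p) -> (p | p)) = ~true = false
false ∉ {true, both}.

No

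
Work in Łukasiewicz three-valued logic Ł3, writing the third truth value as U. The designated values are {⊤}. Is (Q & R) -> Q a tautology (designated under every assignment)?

Yes

Every assignment of Q, R over {⊤, U, ⊥} gives a value in {⊤}.
In particular, with Q=U, R=U: (Q & R) -> Q = ⊤.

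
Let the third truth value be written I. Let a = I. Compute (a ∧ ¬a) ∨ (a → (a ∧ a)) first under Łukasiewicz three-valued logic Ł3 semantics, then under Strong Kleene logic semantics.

T; I

In Łukasiewicz three-valued logic Ł3: ¬a = ¬I = I
a ∧ ¬a = I ∧ I = I
a ∧ a = I ∧ I = I
a → (a ∧ a) = I → I = T
(a ∧ ¬a) ∨ (a → (a ∧ a)) = I ∨ T = T
In Strong Kleene logic: ¬a = ¬I = I
a ∧ ¬a = I ∧ I = I
a ∧ a = I ∧ I = I
a → (a ∧ a) = I → I = I  [¬I ∨ I]
(a ∧ ¬a) ∨ (a → (a ∧ a)) = I ∨ I = I
They differ because Łukasiewicz three-valued logic Ł3 and Strong Kleene logic treat I differently under implication.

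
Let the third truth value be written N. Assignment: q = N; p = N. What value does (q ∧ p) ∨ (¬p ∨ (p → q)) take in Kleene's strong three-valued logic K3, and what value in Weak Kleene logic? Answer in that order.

N; N

In Kleene's strong three-valued logic K3: q ∧ p = N ∧ N = N
¬p = ¬N = N
p → q = N → N = N
¬p ∨ (p → q) = N ∨ N = N
(q ∧ p) ∨ (¬p ∨ (p → q)) = N ∨ N = N
In Weak Kleene logic: q ∧ p = N ∧ N = N
¬p = ¬N = N
p → q = N → N = N
¬p ∨ (p → q) = N ∨ N = N
(q ∧ p) ∨ (¬p ∨ (p → q)) = N ∨ N = N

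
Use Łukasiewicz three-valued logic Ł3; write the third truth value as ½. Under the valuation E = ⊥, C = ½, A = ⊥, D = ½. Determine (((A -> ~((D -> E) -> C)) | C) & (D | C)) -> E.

½

D -> E = ½ -> ⊥ = ½  [min(1, 1−½+0)]
(D -> E) -> C = ½ -> ½ = ⊤
~((D -> E) -> C) = ~⊤ = ⊥
A -> ~((D -> E) -> C) = ⊥ -> ⊥ = ⊤
(A -> ~((D -> E) -> C)) | C = ⊤ | ½ = ⊤
D | C = ½ | ½ = ½
((A -> ~((D -> E) -> C)) | C) & (D | C) = ⊤ & ½ = ½
(((A -> ~((D -> E) -> C)) | C) & (D | C)) -> E = ½ -> ⊥ = ½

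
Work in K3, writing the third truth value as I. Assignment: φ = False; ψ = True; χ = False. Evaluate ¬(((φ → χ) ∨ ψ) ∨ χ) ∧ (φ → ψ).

False

φ → χ = False → False = True
(φ → χ) ∨ ψ = True ∨ True = True
((φ → χ) ∨ ψ) ∨ χ = True ∨ False = True
¬(((φ → χ) ∨ ψ) ∨ χ) = ¬True = False
φ → ψ = False → True = True
¬(((φ → χ) ∨ ψ) ∨ χ) ∧ (φ → ψ) = False ∧ True = False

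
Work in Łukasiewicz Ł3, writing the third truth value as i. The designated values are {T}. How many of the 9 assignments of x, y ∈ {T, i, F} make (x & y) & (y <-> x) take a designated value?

1

Designated under: (x=T, y=T).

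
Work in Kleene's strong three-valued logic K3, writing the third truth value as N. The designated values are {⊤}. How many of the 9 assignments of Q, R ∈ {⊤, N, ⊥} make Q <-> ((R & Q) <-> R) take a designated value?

Designated under: (Q=⊤, R=⊤); (Q=⊤, R=⊥); (Q=⊥, R=⊤).

3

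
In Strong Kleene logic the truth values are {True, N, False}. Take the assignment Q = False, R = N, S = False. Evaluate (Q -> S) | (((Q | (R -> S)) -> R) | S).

Q -> S = False -> False = True
R -> S = N -> False = N  [~N | False]
Q | (R -> S) = False | N = N
(Q | (R -> S)) -> R = N -> N = N
((Q | (R -> S)) -> R) | S = N | False = N
(Q -> S) | (((Q | (R -> S)) -> R) | S) = True | N = True

True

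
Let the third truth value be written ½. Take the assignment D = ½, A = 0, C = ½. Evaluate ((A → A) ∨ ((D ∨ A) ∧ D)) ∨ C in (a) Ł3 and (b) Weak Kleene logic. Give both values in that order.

1; ½

In Ł3: A → A = 0 → 0 = 1
D ∨ A = ½ ∨ 0 = ½
(D ∨ A) ∧ D = ½ ∧ ½ = ½
(A → A) ∨ ((D ∨ A) ∧ D) = 1 ∨ ½ = 1
((A → A) ∨ ((D ∨ A) ∧ D)) ∨ C = 1 ∨ ½ = 1
In Weak Kleene logic: A → A = 0 → 0 = 1
D ∨ A = ½ ∨ 0 = ½
(D ∨ A) ∧ D = ½ ∧ ½ = ½
(A → A) ∨ ((D ∨ A) ∧ D) = 1 ∨ ½ = ½
((A → A) ∨ ((D ∨ A) ∧ D)) ∨ C = ½ ∨ ½ = ½
They differ because Ł3 and Weak Kleene logic treat ½ differently under the binary connectives.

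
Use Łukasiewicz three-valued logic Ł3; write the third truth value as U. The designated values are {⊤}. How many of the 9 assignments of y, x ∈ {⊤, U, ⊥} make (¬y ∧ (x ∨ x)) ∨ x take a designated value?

Designated under: (y=⊤, x=⊤); (y=U, x=⊤); (y=⊥, x=⊤).

3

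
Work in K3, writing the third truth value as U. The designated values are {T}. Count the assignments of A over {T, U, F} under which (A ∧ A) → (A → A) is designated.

2

A=T: T ✓
A=U: U ·
A=F: T ✓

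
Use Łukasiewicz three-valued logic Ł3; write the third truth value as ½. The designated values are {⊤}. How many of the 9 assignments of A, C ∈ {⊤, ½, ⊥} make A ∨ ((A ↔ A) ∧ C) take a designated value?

5

Of the 9 assignments, 5 give a value in {⊤}.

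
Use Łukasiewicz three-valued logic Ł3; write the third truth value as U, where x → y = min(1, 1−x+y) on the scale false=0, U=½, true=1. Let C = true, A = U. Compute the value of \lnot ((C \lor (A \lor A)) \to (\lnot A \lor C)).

false

A \lor A = U \lor U = U
C \lor (A \lor A) = true \lor U = true
\lnot A = \lnot U = U
\lnot A \lor C = U \lor true = true
(C \lor (A \lor A)) \to (\lnot A \lor C) = true \to true = true
\lnot ((C \lor (A \lor A)) \to (\lnot A \lor C)) = \lnot true = false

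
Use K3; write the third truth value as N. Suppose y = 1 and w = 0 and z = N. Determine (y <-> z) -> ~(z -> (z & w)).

y <-> z = 1 <-> N = N
z & w = N & 0 = 0
z -> (z & w) = N -> 0 = N  [~N | 0]
~(z -> (z & w)) = ~N = N
(y <-> z) -> ~(z -> (z & w)) = N -> N = N

N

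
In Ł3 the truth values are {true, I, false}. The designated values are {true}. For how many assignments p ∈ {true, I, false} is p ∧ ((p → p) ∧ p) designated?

p=true: true ✓
p=I: I ·
p=false: false ·

1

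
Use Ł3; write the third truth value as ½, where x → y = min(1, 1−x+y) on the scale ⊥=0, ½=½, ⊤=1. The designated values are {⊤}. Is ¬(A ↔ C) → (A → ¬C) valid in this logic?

Every assignment of A, C over {⊤, ½, ⊥} gives a value in {⊤}.
In particular, with A=½, C=½: ¬(A ↔ C) → (A → ¬C) = ⊤.

Yes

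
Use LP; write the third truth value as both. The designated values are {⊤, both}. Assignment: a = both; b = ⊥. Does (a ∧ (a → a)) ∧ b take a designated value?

a → a = both → both = both
a ∧ (a → a) = both ∧ both = both
(a ∧ (a → a)) ∧ b = both ∧ ⊥ = ⊥
⊥ ∉ {⊤, both}.

No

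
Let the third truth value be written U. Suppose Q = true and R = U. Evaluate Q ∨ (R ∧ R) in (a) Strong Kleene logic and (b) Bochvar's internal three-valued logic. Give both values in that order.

In Strong Kleene logic: R ∧ R = U ∧ U = U
Q ∨ (R ∧ R) = true ∨ U = true
In Bochvar's internal three-valued logic: R ∧ R = U ∧ U = U
Q ∨ (R ∧ R) = true ∨ U = U
They differ because Strong Kleene logic and Bochvar's internal three-valued logic treat U differently under the binary connectives.

true; U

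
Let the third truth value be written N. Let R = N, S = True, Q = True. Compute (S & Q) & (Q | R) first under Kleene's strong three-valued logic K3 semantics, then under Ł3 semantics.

True; True

In Kleene's strong three-valued logic K3: S & Q = True & True = True
Q | R = True | N = True
(S & Q) & (Q | R) = True & True = True
In Ł3: S & Q = True & True = True
Q | R = True | N = True
(S & Q) & (Q | R) = True & True = True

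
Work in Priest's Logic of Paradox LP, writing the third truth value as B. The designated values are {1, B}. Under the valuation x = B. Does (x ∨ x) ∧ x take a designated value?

x ∨ x = B ∨ B = B
(x ∨ x) ∧ x = B ∧ B = B
B ∈ {1, B}.

Yes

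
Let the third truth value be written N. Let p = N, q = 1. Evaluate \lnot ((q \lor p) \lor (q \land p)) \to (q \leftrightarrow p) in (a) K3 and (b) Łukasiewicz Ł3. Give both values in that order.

1; 1

In K3: q \lor p = 1 \lor N = 1
q \land p = 1 \land N = N
(q \lor p) \lor (q \land p) = 1 \lor N = 1
\lnot ((q \lor p) \lor (q \land p)) = \lnot 1 = 0
q \leftrightarrow p = 1 \leftrightarrow N = N
\lnot ((q \lor p) \lor (q \land p)) \to (q \leftrightarrow p) = 0 \to N = 1
In Łukasiewicz Ł3: q \lor p = 1 \lor N = 1
q \land p = 1 \land N = N
(q \lor p) \lor (q \land p) = 1 \lor N = 1
\lnot ((q \lor p) \lor (q \land p)) = \lnot 1 = 0
q \leftrightarrow p = 1 \leftrightarrow N = N
\lnot ((q \lor p) \lor (q \land p)) \to (q \leftrightarrow p) = 0 \to N = 1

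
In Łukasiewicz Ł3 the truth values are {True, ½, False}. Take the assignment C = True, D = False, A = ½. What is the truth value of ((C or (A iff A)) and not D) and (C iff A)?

½

A iff A = ½ iff ½ = True  [1 − |½−½|]
C or (A iff A) = True or True = True
not D = not False = True
(C or (A iff A)) and not D = True and True = True
C iff A = True iff ½ = ½
((C or (A iff A)) and not D) and (C iff A) = True and ½ = ½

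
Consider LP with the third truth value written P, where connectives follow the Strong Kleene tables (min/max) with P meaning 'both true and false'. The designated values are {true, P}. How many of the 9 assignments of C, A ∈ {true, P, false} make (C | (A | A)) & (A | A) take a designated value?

6

Of the 9 assignments, 6 give a value in {true, P}.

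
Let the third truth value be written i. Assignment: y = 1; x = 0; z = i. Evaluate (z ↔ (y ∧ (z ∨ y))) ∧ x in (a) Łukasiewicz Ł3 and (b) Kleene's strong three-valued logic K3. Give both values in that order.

0; 0

In Łukasiewicz Ł3: z ∨ y = i ∨ 1 = 1
y ∧ (z ∨ y) = 1 ∧ 1 = 1
z ↔ (y ∧ (z ∨ y)) = i ↔ 1 = i
(z ↔ (y ∧ (z ∨ y))) ∧ x = i ∧ 0 = 0
In Kleene's strong three-valued logic K3: z ∨ y = i ∨ 1 = 1
y ∧ (z ∨ y) = 1 ∧ 1 = 1
z ↔ (y ∧ (z ∨ y)) = i ↔ 1 = i
(z ↔ (y ∧ (z ∨ y))) ∧ x = i ∧ 0 = 0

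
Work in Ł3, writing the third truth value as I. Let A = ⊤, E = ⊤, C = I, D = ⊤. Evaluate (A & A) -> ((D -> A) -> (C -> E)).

⊤

A & A = ⊤ & ⊤ = ⊤
D -> A = ⊤ -> ⊤ = ⊤
C -> E = I -> ⊤ = ⊤
(D -> A) -> (C -> E) = ⊤ -> ⊤ = ⊤
(A & A) -> ((D -> A) -> (C -> E)) = ⊤ -> ⊤ = ⊤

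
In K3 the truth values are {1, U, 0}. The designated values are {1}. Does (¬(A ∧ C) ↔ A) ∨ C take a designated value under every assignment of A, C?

Countermodel: A=1, C=U gives U, which is not designated.

No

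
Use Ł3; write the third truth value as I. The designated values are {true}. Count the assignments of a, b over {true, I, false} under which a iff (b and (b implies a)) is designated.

Of the 9 assignments, 5 give a value in {true}.

5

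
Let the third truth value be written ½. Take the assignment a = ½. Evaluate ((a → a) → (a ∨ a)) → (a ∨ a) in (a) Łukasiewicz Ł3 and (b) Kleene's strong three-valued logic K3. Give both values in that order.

In Łukasiewicz Ł3: a → a = ½ → ½ = 1
a ∨ a = ½ ∨ ½ = ½
(a → a) → (a ∨ a) = 1 → ½ = ½
a ∨ a = ½ ∨ ½ = ½
((a → a) → (a ∨ a)) → (a ∨ a) = ½ → ½ = 1
In Kleene's strong three-valued logic K3: a → a = ½ → ½ = ½  [¬½ ∨ ½]
a ∨ a = ½ ∨ ½ = ½
(a → a) → (a ∨ a) = ½ → ½ = ½
a ∨ a = ½ ∨ ½ = ½
((a → a) → (a ∨ a)) → (a ∨ a) = ½ → ½ = ½
They differ because Łukasiewicz Ł3 and Kleene's strong three-valued logic K3 treat ½ differently under implication.

1; ½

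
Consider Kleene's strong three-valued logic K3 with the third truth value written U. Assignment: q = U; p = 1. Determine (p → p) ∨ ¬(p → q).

p → p = 1 → 1 = 1
p → q = 1 → U = U
¬(p → q) = ¬U = U
(p → p) ∨ ¬(p → q) = 1 ∨ U = 1

1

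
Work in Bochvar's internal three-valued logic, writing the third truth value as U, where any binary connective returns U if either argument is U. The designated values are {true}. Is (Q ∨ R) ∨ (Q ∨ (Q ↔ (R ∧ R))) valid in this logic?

Countermodel: Q=true, R=U gives U, which is not designated.

No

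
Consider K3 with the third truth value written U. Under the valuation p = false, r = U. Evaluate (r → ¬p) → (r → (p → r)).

true

¬p = ¬false = true
r → ¬p = U → true = true  [¬U ∨ true]
p → r = false → U = true
r → (p → r) = U → true = true
(r → ¬p) → (r → (p → r)) = true → true = true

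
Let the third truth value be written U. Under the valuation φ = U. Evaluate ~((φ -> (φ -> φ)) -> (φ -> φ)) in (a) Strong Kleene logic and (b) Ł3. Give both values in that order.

In Strong Kleene logic: φ -> φ = U -> U = U  [~U | U]
φ -> (φ -> φ) = U -> U = U
φ -> φ = U -> U = U
(φ -> (φ -> φ)) -> (φ -> φ) = U -> U = U
~((φ -> (φ -> φ)) -> (φ -> φ)) = ~U = U
In Ł3: φ -> φ = U -> U = T  [min(1, 1−½+½)]
φ -> (φ -> φ) = U -> T = T
φ -> φ = U -> U = T
(φ -> (φ -> φ)) -> (φ -> φ) = T -> T = T
~((φ -> (φ -> φ)) -> (φ -> φ)) = ~T = F
They differ because Strong Kleene logic and Ł3 treat U differently under implication.

U; F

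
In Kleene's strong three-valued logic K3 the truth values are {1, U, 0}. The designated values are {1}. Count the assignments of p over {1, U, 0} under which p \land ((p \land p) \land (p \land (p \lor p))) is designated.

p=1: 1 ✓
p=U: U ·
p=0: 0 ·

1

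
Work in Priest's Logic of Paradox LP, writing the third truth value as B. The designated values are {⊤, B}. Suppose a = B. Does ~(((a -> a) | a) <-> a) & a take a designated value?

a -> a = B -> B = B  [~B | B]
(a -> a) | a = B | B = B
((a -> a) | a) <-> a = B <-> B = B
~(((a -> a) | a) <-> a) = ~B = B
~(((a -> a) | a) <-> a) & a = B & B = B
B ∈ {⊤, B}.

Yes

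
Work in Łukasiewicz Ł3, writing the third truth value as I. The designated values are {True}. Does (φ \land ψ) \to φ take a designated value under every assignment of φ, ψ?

Yes

Every assignment of φ, ψ over {True, I, False} gives a value in {True}.
In particular, with φ=I, ψ=I: (φ \land ψ) \to φ = True.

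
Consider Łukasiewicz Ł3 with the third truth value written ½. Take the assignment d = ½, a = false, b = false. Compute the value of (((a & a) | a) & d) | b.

false

a & a = false & false = false
(a & a) | a = false | false = false
((a & a) | a) & d = false & ½ = false
(((a & a) | a) & d) | b = false | false = false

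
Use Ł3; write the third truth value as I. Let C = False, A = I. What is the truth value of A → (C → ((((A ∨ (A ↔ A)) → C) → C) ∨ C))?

True

A ↔ A = I ↔ I = True  [1 − |½−½|]
A ∨ (A ↔ A) = I ∨ True = True
(A ∨ (A ↔ A)) → C = True → False = False
((A ∨ (A ↔ A)) → C) → C = False → False = True
(((A ∨ (A ↔ A)) → C) → C) ∨ C = True ∨ False = True
C → ((((A ∨ (A ↔ A)) → C) → C) ∨ C) = False → True = True
A → (C → ((((A ∨ (A ↔ A)) → C) → C) ∨ C)) = I → True = True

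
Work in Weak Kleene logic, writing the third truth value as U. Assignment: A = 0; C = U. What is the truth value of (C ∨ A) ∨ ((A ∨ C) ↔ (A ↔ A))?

U

C ∨ A = U ∨ 0 = U
A ∨ C = 0 ∨ U = U
A ↔ A = 0 ↔ 0 = 1
(A ∨ C) ↔ (A ↔ A) = U ↔ 1 = U
(C ∨ A) ∨ ((A ∨ C) ↔ (A ↔ A)) = U ∨ U = U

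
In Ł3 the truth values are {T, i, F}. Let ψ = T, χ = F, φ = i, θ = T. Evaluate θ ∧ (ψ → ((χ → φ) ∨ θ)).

χ → φ = F → i = T  [min(1, 1−0+½)]
(χ → φ) ∨ θ = T ∨ T = T
ψ → ((χ → φ) ∨ θ) = T → T = T
θ ∧ (ψ → ((χ → φ) ∨ θ)) = T ∧ T = T

T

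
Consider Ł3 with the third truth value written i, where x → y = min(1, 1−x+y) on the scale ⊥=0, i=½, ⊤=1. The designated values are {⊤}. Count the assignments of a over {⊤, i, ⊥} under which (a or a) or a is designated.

1

a=⊤: ⊤ ✓
a=i: i ·
a=⊥: ⊥ ·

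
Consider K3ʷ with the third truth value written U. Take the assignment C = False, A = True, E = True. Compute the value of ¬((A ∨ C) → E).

A ∨ C = True ∨ False = True
(A ∨ C) → E = True → True = True
¬((A ∨ C) → E) = ¬True = False

False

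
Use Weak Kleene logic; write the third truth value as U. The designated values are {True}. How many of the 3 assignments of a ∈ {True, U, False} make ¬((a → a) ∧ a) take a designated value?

a=True: False ·
a=U: U ·
a=False: True ✓

1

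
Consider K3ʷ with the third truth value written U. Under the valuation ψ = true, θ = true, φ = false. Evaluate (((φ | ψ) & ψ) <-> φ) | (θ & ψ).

φ | ψ = false | true = true
(φ | ψ) & ψ = true & true = true
((φ | ψ) & ψ) <-> φ = true <-> false = false
θ & ψ = true & true = true
(((φ | ψ) & ψ) <-> φ) | (θ & ψ) = false | true = true

true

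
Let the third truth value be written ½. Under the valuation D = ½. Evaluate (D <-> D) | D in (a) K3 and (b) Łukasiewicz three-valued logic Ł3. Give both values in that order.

½; true

In K3: D <-> D = ½ <-> ½ = ½
(D <-> D) | D = ½ | ½ = ½
In Łukasiewicz three-valued logic Ł3: D <-> D = ½ <-> ½ = true
(D <-> D) | D = true | ½ = true
They differ because K3 and Łukasiewicz three-valued logic Ł3 treat ½ differently under implication.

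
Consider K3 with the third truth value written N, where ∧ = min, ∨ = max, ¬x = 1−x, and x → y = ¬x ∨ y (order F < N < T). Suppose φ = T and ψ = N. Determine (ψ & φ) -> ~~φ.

ψ & φ = N & T = N
~φ = ~T = F
~~φ = ~F = T
(ψ & φ) -> ~~φ = N -> T = T  [~N | T]

T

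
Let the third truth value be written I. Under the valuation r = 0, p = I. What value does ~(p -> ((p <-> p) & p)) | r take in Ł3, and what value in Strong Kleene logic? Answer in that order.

In Ł3: p <-> p = I <-> I = 1
(p <-> p) & p = 1 & I = I
p -> ((p <-> p) & p) = I -> I = 1
~(p -> ((p <-> p) & p)) = ~1 = 0
~(p -> ((p <-> p) & p)) | r = 0 | 0 = 0
In Strong Kleene logic: p <-> p = I <-> I = I
(p <-> p) & p = I & I = I
p -> ((p <-> p) & p) = I -> I = I
~(p -> ((p <-> p) & p)) = ~I = I
~(p -> ((p <-> p) & p)) | r = I | 0 = I
They differ because Ł3 and Strong Kleene logic treat I differently under implication.

0; I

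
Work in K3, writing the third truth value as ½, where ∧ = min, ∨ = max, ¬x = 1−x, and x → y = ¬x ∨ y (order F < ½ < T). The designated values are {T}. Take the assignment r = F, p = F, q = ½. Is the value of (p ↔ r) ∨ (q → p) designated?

Yes

p ↔ r = F ↔ F = T
q → p = ½ → F = ½  [¬½ ∨ F]
(p ↔ r) ∨ (q → p) = T ∨ ½ = T
T ∈ {T}.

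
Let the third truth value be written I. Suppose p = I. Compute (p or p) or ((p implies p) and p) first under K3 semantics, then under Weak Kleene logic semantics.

In K3: p or p = I or I = I
p implies p = I implies I = I  [not I or I]
(p implies p) and p = I and I = I
(p or p) or ((p implies p) and p) = I or I = I
In Weak Kleene logic: p or p = I or I = I
p implies p = I implies I = I  [any arg is the third value ⇒ result is the third value]
(p implies p) and p = I and I = I
(p or p) or ((p implies p) and p) = I or I = I

I; I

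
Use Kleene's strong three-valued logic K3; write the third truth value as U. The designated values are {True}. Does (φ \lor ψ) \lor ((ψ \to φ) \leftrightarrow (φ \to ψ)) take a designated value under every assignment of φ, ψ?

No

Countermodel: φ=U, ψ=U gives U, which is not designated.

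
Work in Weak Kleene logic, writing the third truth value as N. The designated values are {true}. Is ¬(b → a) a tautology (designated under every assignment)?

No

Countermodel: b=true, a=true gives false, which is not designated.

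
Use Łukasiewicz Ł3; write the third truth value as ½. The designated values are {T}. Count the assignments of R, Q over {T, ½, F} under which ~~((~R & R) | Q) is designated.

Designated under: (R=T, Q=T); (R=½, Q=T); (R=F, Q=T).

3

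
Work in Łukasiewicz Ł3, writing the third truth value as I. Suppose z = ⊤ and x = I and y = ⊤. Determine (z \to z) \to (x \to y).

⊤

z \to z = ⊤ \to ⊤ = ⊤
x \to y = I \to ⊤ = ⊤  [min(1, 1−½+1)]
(z \to z) \to (x \to y) = ⊤ \to ⊤ = ⊤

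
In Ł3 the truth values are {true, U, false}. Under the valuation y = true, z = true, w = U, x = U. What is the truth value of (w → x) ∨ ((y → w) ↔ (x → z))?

w → x = U → U = true  [min(1, 1−½+½)]
y → w = true → U = U
x → z = U → true = true
(y → w) ↔ (x → z) = U ↔ true = U
(w → x) ∨ ((y → w) ↔ (x → z)) = true ∨ U = true

true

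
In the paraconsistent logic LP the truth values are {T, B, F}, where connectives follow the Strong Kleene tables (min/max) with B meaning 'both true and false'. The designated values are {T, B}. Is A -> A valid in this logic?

Every assignment of A over {T, B, F} gives a value in {T, B}.
In particular, with A=B: A -> A = B.

Yes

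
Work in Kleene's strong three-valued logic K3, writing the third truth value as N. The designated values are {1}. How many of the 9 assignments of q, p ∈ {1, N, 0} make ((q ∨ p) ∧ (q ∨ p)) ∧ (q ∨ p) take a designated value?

5

Of the 9 assignments, 5 give a value in {1}.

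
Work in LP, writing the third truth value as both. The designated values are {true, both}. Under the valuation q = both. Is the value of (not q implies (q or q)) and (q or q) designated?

not q = not both = both
q or q = both or both = both
not q implies (q or q) = both implies both = both
q or q = both or both = both
(not q implies (q or q)) and (q or q) = both and both = both
both ∈ {true, both}.

Yes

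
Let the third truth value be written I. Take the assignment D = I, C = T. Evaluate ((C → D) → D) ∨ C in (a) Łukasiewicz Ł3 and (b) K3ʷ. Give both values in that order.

T; I

In Łukasiewicz Ł3: C → D = T → I = I  [min(1, 1−1+½)]
(C → D) → D = I → I = T
((C → D) → D) ∨ C = T ∨ T = T
In K3ʷ: C → D = T → I = I  [any arg is the third value ⇒ result is the third value]
(C → D) → D = I → I = I
((C → D) → D) ∨ C = I ∨ T = I
They differ because Łukasiewicz Ł3 and K3ʷ treat I differently under the binary connectives.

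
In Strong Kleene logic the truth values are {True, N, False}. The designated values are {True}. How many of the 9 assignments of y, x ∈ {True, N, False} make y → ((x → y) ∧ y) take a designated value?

Of the 9 assignments, 6 give a value in {True}.

6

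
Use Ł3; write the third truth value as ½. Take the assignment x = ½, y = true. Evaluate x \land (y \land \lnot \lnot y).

½

\lnot y = \lnot true = false
\lnot \lnot y = \lnot false = true
y \land \lnot \lnot y = true \land true = true
x \land (y \land \lnot \lnot y) = ½ \land true = ½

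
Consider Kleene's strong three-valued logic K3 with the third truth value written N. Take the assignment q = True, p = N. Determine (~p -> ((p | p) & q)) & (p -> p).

N

~p = ~N = N
p | p = N | N = N
(p | p) & q = N & True = N
~p -> ((p | p) & q) = N -> N = N  [~N | N]
p -> p = N -> N = N
(~p -> ((p | p) & q)) & (p -> p) = N & N = N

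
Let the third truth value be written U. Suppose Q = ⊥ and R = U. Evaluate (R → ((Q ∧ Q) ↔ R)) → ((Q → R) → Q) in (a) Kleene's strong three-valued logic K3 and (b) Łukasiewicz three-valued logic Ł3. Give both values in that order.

U; ⊥

In Kleene's strong three-valued logic K3: Q ∧ Q = ⊥ ∧ ⊥ = ⊥
(Q ∧ Q) ↔ R = ⊥ ↔ U = U
R → ((Q ∧ Q) ↔ R) = U → U = U  [¬U ∨ U]
Q → R = ⊥ → U = ⊤
(Q → R) → Q = ⊤ → ⊥ = ⊥
(R → ((Q ∧ Q) ↔ R)) → ((Q → R) → Q) = U → ⊥ = U
In Łukasiewicz three-valued logic Ł3: Q ∧ Q = ⊥ ∧ ⊥ = ⊥
(Q ∧ Q) ↔ R = ⊥ ↔ U = U
R → ((Q ∧ Q) ↔ R) = U → U = ⊤
Q → R = ⊥ → U = ⊤
(Q → R) → Q = ⊤ → ⊥ = ⊥
(R → ((Q ∧ Q) ↔ R)) → ((Q → R) → Q) = ⊤ → ⊥ = ⊥
They differ because Kleene's strong three-valued logic K3 and Łukasiewicz three-valued logic Ł3 treat U differently under implication.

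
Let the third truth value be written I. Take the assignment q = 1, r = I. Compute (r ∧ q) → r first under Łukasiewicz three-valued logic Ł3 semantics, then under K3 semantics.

In Łukasiewicz three-valued logic Ł3: r ∧ q = I ∧ 1 = I
(r ∧ q) → r = I → I = 1
In K3: r ∧ q = I ∧ 1 = I
(r ∧ q) → r = I → I = I
They differ because Łukasiewicz three-valued logic Ł3 and K3 treat I differently under implication.

1; I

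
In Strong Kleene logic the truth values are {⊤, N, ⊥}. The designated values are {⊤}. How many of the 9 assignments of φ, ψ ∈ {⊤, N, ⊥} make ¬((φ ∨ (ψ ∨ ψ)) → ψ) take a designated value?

Designated under: (φ=⊤, ψ=⊥).

1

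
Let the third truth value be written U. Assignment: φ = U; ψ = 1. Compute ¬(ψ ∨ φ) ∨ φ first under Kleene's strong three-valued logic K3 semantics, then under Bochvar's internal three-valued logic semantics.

In Kleene's strong three-valued logic K3: ψ ∨ φ = 1 ∨ U = 1
¬(ψ ∨ φ) = ¬1 = 0
¬(ψ ∨ φ) ∨ φ = 0 ∨ U = U
In Bochvar's internal three-valued logic: ψ ∨ φ = 1 ∨ U = U
¬(ψ ∨ φ) = ¬U = U
¬(ψ ∨ φ) ∨ φ = U ∨ U = U

U; U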